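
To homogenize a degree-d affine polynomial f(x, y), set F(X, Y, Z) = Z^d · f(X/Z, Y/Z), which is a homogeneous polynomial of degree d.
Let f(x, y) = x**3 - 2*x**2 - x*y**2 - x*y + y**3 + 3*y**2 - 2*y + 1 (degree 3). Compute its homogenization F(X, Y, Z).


F(X, Y, Z) = X**3 - 2*X**2*Z - X*Y**2 - X*Y*Z + Y**3 + 3*Y**2*Z - 2*Y*Z**2 + Z**3

deg(f) = 3.
Substitute x = X/Z, y = Y/Z into f, then multiply by Z^3.
  monomial 1·x^3·y^0 ↦ 1·X^3·Y^0·Z^0.
  monomial -2·x^2·y^0 ↦ -2·X^2·Y^0·Z^1.
  monomial -1·x^1·y^2 ↦ -1·X^1·Y^2·Z^0.
  monomial -1·x^1·y^1 ↦ -1·X^1·Y^1·Z^1.
  monomial 1·x^0·y^3 ↦ 1·X^0·Y^3·Z^0.
  monomial 3·x^0·y^2 ↦ 3·X^0·Y^2·Z^1.
  monomial -2·x^0·y^1 ↦ -2·X^0·Y^1·Z^2.
  monomial 1·x^0·y^0 ↦ 1·X^0·Y^0·Z^3.
Collecting: F(X, Y, Z) = X**3 - 2*X**2*Z - X*Y**2 - X*Y*Z + Y**3 + 3*Y**2*Z - 2*Y*Z**2 + Z**3.


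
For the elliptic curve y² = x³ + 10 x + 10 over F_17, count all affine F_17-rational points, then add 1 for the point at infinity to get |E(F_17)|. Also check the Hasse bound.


Affine points = {(1, 2), (1, 15), (2, 2), (2, 15), (3, 4), (3, 13), (5, 7), (5, 10), (7, 7), (7, 10), (9, 8), (9, 9), (13, 5), (13, 12), (14, 2), (14, 15), (15, 4), (15, 13), (16, 4), (16, 13)}; affine count = 20; |E(F_17)| = 21.

Discriminant check: Δ ∝ 4a³ + 27b² = 4·10³ + 27·10² = 4·1000 + 27·100 ≡ 2 (mod 17). Nonzero ⇒ E is nonsingular.
For each x ∈ F_17, compute rhs = x³ + 10·x + 10 mod 17, then count y ∈ F_17 with y² ≡ rhs.
  x = 0: rhs = 10, matching y values: none (0 points).
  x = 1: rhs = 4, matching y values: 2, 15 (2 points).
  x = 2: rhs = 4, matching y values: 2, 15 (2 points).
  x = 3: rhs = 16, matching y values: 4, 13 (2 points).
  x = 4: rhs = 12, matching y values: none (0 points).
  x = 5: rhs = 15, matching y values: 7, 10 (2 points).
  x = 6: rhs = 14, matching y values: none (0 points).
  x = 7: rhs = 15, matching y values: 7, 10 (2 points).
  x = 8: rhs = 7, matching y values: none (0 points).
  x = 9: rhs = 13, matching y values: 8, 9 (2 points).
  x = 10: rhs = 5, matching y values: none (0 points).
  x = 11: rhs = 6, matching y values: none (0 points).
  x = 12: rhs = 5, matching y values: none (0 points).
  x = 13: rhs = 8, matching y values: 5, 12 (2 points).
  x = 14: rhs = 4, matching y values: 2, 15 (2 points).
  x = 15: rhs = 16, matching y values: 4, 13 (2 points).
  x = 16: rhs = 16, matching y values: 4, 13 (2 points).
Total affine count: 20.
Full point count |E(F_17)| = 20 + 1 = 21.
Hasse bound: |21 − (17+1)| = |3| = 3 ≤ 2√17 ≈ 8.2462 ✓.


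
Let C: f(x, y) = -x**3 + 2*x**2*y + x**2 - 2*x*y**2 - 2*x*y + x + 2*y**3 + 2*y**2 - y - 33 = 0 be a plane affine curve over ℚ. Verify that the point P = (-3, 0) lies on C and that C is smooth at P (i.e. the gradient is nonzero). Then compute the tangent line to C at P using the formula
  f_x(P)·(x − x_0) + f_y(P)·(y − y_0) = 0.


Tangent line at P: -32*x + 23*y - 96 = 0.

Step 1: f(-3, 0) = 0, so P lies on C.
Step 2: partial derivatives
  f_x(x, y) = -3*x**2 + 4*x*y + 2*x - 2*y**2 - 2*y + 1, f_y(x, y) = 2*x**2 - 4*x*y - 2*x + 6*y**2 + 4*y - 1.
  f_x(P) = -32, f_y(P) = 23 (gradient nonzero, so P is smooth).
Step 3: tangent line at P: -32·(x − -3) + 23·(y − 0) = 0.
Expanding: -32*x + 23*y - 96 = 0.


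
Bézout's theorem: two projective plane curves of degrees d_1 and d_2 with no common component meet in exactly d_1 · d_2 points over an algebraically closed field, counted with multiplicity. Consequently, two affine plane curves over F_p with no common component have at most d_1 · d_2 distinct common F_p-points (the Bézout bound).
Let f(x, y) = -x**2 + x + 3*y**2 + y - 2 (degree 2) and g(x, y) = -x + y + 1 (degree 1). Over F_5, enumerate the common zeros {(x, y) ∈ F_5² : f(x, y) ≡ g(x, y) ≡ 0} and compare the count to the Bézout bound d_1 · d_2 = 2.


Common zeros: {(0, 4), (2, 1)}; count = 2; Bézout bound = 2.

deg(f) = 2, deg(g) = 1, so Bézout bound = 2.
Scan x ∈ F_5. For each x, list the y ∈ F_5 with f(x, y) ≡ 0 and those with g(x, y) ≡ 0 (mod 5); the common zeros in that column are the intersection.
  x = 0: f ≡ 0 at y ∈ {4}; g ≡ 0 at y ∈ {4}; common: {4}.
  x = 1: f ≡ 0 at y ∈ {4}; g ≡ 0 at y ∈ {0}; common: ∅.
  x = 2: f ≡ 0 at y ∈ {1, 2}; g ≡ 0 at y ∈ {1}; common: {1}.
  x = 3: f ≡ 0 at y ∈ ∅; g ≡ 0 at y ∈ {2}; common: ∅.
  x = 4: f ≡ 0 at y ∈ {1, 2}; g ≡ 0 at y ∈ {3}; common: ∅.
Collecting: common zeros = {(0, 4), (2, 1)}, so the count is 2.
Comparison with the Bézout bound: 2 ≤ 2 = deg(f)·deg(g), as expected for curves with no common component (the bound is attained).


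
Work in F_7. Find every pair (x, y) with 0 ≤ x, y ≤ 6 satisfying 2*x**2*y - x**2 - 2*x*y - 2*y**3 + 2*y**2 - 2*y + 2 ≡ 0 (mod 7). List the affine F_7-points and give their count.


Affine F_7-points: {(0, 1), (1, 6), (2, 1), (2, 6), (3, 0), (3, 4), (4, 0), (6, 5)}; count = 8.

For each of the 49 pairs (x, y) ∈ F_7², evaluate f(x, y) mod 7. Record the zeros.
  x = 0: [0↦2, 1↦0, 2↦4, 3↦2, 4↦3, 5↦2, 6↦1]  zeros at y ∈ {1}
  x = 1: [0↦1, 1↦6, 2↦3, 3↦1, 4↦2, 5↦1, 6↦0]  zeros at y ∈ {6}
  x = 2: [0↦5, 1↦0, 2↦1, 3↦3, 4↦1, 5↦4, 6↦0]  zeros at y ∈ {1, 6}
  x = 3: [0↦0, 1↦3, 2↦5, 3↦1, 4↦0, 5↦4, 6↦1]  zeros at y ∈ {0, 4}
  x = 4: [0↦0, 1↦1, 2↦1, 3↦2, 4↦6, 5↦1, 6↦3]  zeros at y ∈ {0}
  x = 5: [0↦5, 1↦1, 2↦3, 3↦6, 4↦5, 5↦2, 6↦6]  zeros at y ∈ ∅
  x = 6: [0↦1, 1↦3, 2↦4, 3↦6, 4↦4, 5↦0, 6↦3]  zeros at y ∈ {5}
Collecting zeros: affine points = {(0, 1), (1, 6), (2, 1), (2, 6), (3, 0), (3, 4), (4, 0), (6, 5)}.
Total count |C(F_7)_aff| = 8.


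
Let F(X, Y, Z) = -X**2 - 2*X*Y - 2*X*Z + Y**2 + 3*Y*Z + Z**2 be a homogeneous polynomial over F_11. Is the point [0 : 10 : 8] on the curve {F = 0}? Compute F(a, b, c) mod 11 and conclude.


F(0,10,8) ≡ 8 (mod 11); P is NOT on the curve.

Evaluate F(0, 10, 8) term-by-term (mod 11).
  -X**2 ↦ -1·0·1·1 = 0
  -2*X*Y ↦ -2·0·10·1 = 0
  -2*X*Z ↦ -2·0·1·8 = 0
  Y**2 ↦ 1·1·100·1 = 100
  3*Y*Z ↦ 3·1·10·8 = 240
  Z**2 ↦ 1·1·1·64 = 64
Sum: F(0, 10, 8) = (0) + (0) + (0) + (100) + (240) + (64) = 404.
Reducing mod 11: 404 ≡ 8 (mod 11).
Since F(a, b, c) ≡ 8 ≠ 0 (mod 11), P does NOT lie on the curve.


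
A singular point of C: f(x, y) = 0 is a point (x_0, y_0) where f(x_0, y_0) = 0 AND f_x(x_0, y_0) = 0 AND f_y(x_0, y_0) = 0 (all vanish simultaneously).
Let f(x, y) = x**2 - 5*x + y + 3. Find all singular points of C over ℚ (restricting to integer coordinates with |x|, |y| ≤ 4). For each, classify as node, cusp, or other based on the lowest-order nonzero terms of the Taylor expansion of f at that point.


No singular points in the scanned grid; C is smooth there.

Compute partial derivatives:
  f_x = 2*x - 5.
  f_y = 1.
f_y = 1 is a nonzero constant, so f_y never vanishes: no point (x, y) can satisfy f = f_x = f_y = 0. In particular no (x, y) ∈ {−4, ..., 4}² is singular; the curve is smooth.


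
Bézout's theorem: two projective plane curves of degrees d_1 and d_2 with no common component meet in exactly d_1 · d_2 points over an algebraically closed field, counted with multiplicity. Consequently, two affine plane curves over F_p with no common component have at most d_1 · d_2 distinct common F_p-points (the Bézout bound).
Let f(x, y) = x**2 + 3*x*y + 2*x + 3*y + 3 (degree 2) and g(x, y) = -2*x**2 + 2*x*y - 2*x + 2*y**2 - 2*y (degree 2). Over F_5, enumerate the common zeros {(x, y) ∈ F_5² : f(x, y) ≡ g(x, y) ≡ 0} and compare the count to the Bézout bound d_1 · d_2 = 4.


Common zeros: ∅; count = 0; Bézout bound = 4.

deg(f) = 2, deg(g) = 2, so Bézout bound = 4.
Scan x ∈ F_5. For each x, list the y ∈ F_5 with f(x, y) ≡ 0 and those with g(x, y) ≡ 0 (mod 5); the common zeros in that column are the intersection.
  x = 0: f ≡ 0 at y ∈ {4}; g ≡ 0 at y ∈ {0, 1}; common: ∅.
  x = 1: f ≡ 0 at y ∈ {4}; g ≡ 0 at y ∈ ∅; common: ∅.
  x = 2: f ≡ 0 at y ∈ {1}; g ≡ 0 at y ∈ {2}; common: ∅.
  x = 3: f ≡ 0 at y ∈ {1}; g ≡ 0 at y ∈ ∅; common: ∅.
  x = 4: f ≡ 0 at y ∈ ∅; g ≡ 0 at y ∈ {0, 2}; common: ∅.
Collecting: common zeros = ∅, so the count is 0.
Comparison with the Bézout bound: 0 ≤ 4 = deg(f)·deg(g), as expected for curves with no common component (the affine F_5-count falls short of the bound because intersections may lie at infinity, over extension fields, or carry multiplicity).


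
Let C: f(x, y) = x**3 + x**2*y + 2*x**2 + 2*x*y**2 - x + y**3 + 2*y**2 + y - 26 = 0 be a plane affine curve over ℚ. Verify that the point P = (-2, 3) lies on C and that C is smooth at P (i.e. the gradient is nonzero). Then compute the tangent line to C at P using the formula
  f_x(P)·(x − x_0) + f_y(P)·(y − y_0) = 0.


Tangent line at P: 9*x + 20*y - 42 = 0.

Step 1: f(-2, 3) = 0, so P lies on C.
Step 2: partial derivatives
  f_x(x, y) = 3*x**2 + 2*x*y + 4*x + 2*y**2 - 1, f_y(x, y) = x**2 + 4*x*y + 3*y**2 + 4*y + 1.
  f_x(P) = 9, f_y(P) = 20 (gradient nonzero, so P is smooth).
Step 3: tangent line at P: 9·(x − -2) + 20·(y − 3) = 0.
Expanding: 9*x + 20*y - 42 = 0.


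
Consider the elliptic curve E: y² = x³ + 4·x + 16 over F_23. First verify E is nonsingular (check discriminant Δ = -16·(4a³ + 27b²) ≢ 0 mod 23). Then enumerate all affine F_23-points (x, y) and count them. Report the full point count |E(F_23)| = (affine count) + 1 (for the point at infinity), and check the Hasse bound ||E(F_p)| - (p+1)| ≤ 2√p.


Affine points = {(0, 4), (0, 19), (2, 3), (2, 20), (3, 3), (3, 20), (4, 2), (4, 21), (5, 0), (6, 7), (6, 16), (8, 10), (8, 13), (15, 1), (15, 22), (16, 6), (16, 17), (17, 11), (17, 12), (18, 3), (18, 20), (20, 0), (21, 0)}; affine count = 23; |E(F_23)| = 24.

Discriminant check: Δ ∝ 4a³ + 27b² = 4·4³ + 27·16² = 4·64 + 27·256 ≡ 15 (mod 23). Nonzero ⇒ E is nonsingular.
For each x ∈ F_23, compute rhs = x³ + 4·x + 16 mod 23, then count y ∈ F_23 with y² ≡ rhs.
  x = 0: rhs = 16, matching y values: 4, 19 (2 points).
  x = 1: rhs = 21, matching y values: none (0 points).
  x = 2: rhs = 9, matching y values: 3, 20 (2 points).
  x = 3: rhs = 9, matching y values: 3, 20 (2 points).
  x = 4: rhs = 4, matching y values: 2, 21 (2 points).
  x = 5: rhs = 0, matching y values: 0 (1 points).
  x = 6: rhs = 3, matching y values: 7, 16 (2 points).
  x = 7: rhs = 19, matching y values: none (0 points).
  x = 8: rhs = 8, matching y values: 10, 13 (2 points).
  x = 9: rhs = 22, matching y values: none (0 points).
  x = 10: rhs = 21, matching y values: none (0 points).
  x = 11: rhs = 11, matching y values: none (0 points).
  x = 12: rhs = 21, matching y values: none (0 points).
  x = 13: rhs = 11, matching y values: none (0 points).
  x = 14: rhs = 10, matching y values: none (0 points).
  x = 15: rhs = 1, matching y values: 1, 22 (2 points).
  x = 16: rhs = 13, matching y values: 6, 17 (2 points).
  x = 17: rhs = 6, matching y values: 11, 12 (2 points).
  x = 18: rhs = 9, matching y values: 3, 20 (2 points).
  x = 19: rhs = 5, matching y values: none (0 points).
  x = 20: rhs = 0, matching y values: 0 (1 points).
  x = 21: rhs = 0, matching y values: 0 (1 points).
  x = 22: rhs = 11, matching y values: none (0 points).
Total affine count: 23.
Full point count |E(F_23)| = 23 + 1 = 24.
Hasse bound: |24 − (23+1)| = |0| = 0 ≤ 2√23 ≈ 9.5917 ✓.


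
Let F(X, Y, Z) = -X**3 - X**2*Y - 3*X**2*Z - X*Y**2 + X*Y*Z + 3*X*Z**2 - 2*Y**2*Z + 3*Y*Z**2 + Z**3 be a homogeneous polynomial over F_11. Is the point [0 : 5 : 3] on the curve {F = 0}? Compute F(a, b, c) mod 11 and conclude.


F(0,5,3) ≡ 1 (mod 11); P is NOT on the curve.

Evaluate F(0, 5, 3) term-by-term (mod 11).
  -X**3 ↦ -1·0·1·1 = 0
  -X**2*Y ↦ -1·0·5·1 = 0
  -3*X**2*Z ↦ -3·0·1·3 = 0
  -X*Y**2 ↦ -1·0·25·1 = 0
  X*Y*Z ↦ 1·0·5·3 = 0
  3*X*Z**2 ↦ 3·0·1·9 = 0
  -2*Y**2*Z ↦ -2·1·25·3 = -150
  3*Y*Z**2 ↦ 3·1·5·9 = 135
  Z**3 ↦ 1·1·1·27 = 27
Sum: F(0, 5, 3) = (0) + (0) + (0) + (0) + (0) + (0) + (-150) + (135) + (27) = 12.
Reducing mod 11: 12 ≡ 1 (mod 11).
Since F(a, b, c) ≡ 1 ≠ 0 (mod 11), P does NOT lie on the curve.


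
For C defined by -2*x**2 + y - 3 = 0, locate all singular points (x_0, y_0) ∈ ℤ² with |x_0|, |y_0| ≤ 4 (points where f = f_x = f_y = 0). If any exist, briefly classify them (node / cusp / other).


No singular points in the scanned grid; C is smooth there.

Compute partial derivatives:
  f_x = -4*x.
  f_y = 1.
f_y = 1 is a nonzero constant, so f_y never vanishes: no point (x, y) can satisfy f = f_x = f_y = 0. In particular no (x, y) ∈ {−4, ..., 4}² is singular; the curve is smooth.


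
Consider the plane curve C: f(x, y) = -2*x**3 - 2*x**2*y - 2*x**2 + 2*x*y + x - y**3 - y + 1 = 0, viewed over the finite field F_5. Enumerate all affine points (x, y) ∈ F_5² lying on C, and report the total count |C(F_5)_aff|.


Affine F_5-points: {(1, 4), (2, 4), (4, 0)}; count = 3.

For each of the 25 pairs (x, y) ∈ F_5², evaluate f(x, y) mod 5. Record the zeros.
  x = 0: [0↦1, 1↦4, 2↦1, 3↦1, 4↦3]  zeros at y ∈ ∅
  x = 1: [0↦3, 1↦1, 2↦3, 3↦3, 4↦0]  zeros at y ∈ {4}
  x = 2: [0↦4, 1↦3, 2↦1, 3↦2, 4↦0]  zeros at y ∈ {4}
  x = 3: [0↦2, 1↦3, 2↦3, 3↦1, 4↦1]  zeros at y ∈ ∅
  x = 4: [0↦0, 1↦4, 2↦2, 3↦3, 4↦1]  zeros at y ∈ {0}
Collecting zeros: affine points = {(1, 4), (2, 4), (4, 0)}.
Total count |C(F_5)_aff| = 3.


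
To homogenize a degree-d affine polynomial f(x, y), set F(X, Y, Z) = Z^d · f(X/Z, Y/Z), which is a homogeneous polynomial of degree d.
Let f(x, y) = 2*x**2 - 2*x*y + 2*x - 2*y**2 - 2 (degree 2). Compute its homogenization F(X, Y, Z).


F(X, Y, Z) = 2*X**2 - 2*X*Y + 2*X*Z - 2*Y**2 - 2*Z**2

deg(f) = 2.
Substitute x = X/Z, y = Y/Z into f, then multiply by Z^2.
  monomial 2·x^2·y^0 ↦ 2·X^2·Y^0·Z^0.
  monomial -2·x^1·y^1 ↦ -2·X^1·Y^1·Z^0.
  monomial 2·x^1·y^0 ↦ 2·X^1·Y^0·Z^1.
  monomial -2·x^0·y^2 ↦ -2·X^0·Y^2·Z^0.
  monomial -2·x^0·y^0 ↦ -2·X^0·Y^0·Z^2.
Collecting: F(X, Y, Z) = 2*X**2 - 2*X*Y + 2*X*Z - 2*Y**2 - 2*Z**2.


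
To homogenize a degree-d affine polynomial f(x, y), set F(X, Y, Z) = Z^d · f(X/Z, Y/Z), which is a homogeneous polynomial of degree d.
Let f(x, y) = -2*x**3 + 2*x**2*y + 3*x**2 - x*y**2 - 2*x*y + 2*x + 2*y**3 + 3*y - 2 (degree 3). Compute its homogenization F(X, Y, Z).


F(X, Y, Z) = -2*X**3 + 2*X**2*Y + 3*X**2*Z - X*Y**2 - 2*X*Y*Z + 2*X*Z**2 + 2*Y**3 + 3*Y*Z**2 - 2*Z**3

deg(f) = 3.
Substitute x = X/Z, y = Y/Z into f, then multiply by Z^3.
  monomial -2·x^3·y^0 ↦ -2·X^3·Y^0·Z^0.
  monomial 2·x^2·y^1 ↦ 2·X^2·Y^1·Z^0.
  monomial 3·x^2·y^0 ↦ 3·X^2·Y^0·Z^1.
  monomial -1·x^1·y^2 ↦ -1·X^1·Y^2·Z^0.
  monomial -2·x^1·y^1 ↦ -2·X^1·Y^1·Z^1.
  monomial 2·x^1·y^0 ↦ 2·X^1·Y^0·Z^2.
  monomial 2·x^0·y^3 ↦ 2·X^0·Y^3·Z^0.
  monomial 3·x^0·y^1 ↦ 3·X^0·Y^1·Z^2.
  monomial -2·x^0·y^0 ↦ -2·X^0·Y^0·Z^3.
Collecting: F(X, Y, Z) = -2*X**3 + 2*X**2*Y + 3*X**2*Z - X*Y**2 - 2*X*Y*Z + 2*X*Z**2 + 2*Y**3 + 3*Y*Z**2 - 2*Z**3.


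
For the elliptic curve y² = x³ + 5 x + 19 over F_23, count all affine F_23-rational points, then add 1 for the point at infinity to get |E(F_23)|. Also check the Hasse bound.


Affine points = {(1, 5), (1, 18), (5, 10), (5, 13), (6, 9), (6, 14), (7, 11), (7, 12), (11, 5), (11, 18), (12, 6), (12, 17), (13, 2), (13, 21), (14, 2), (14, 21), (16, 3), (16, 20), (17, 7), (17, 16), (19, 2), (19, 21), (20, 0), (21, 1), (21, 22), (22, 6), (22, 17)}; affine count = 27; |E(F_23)| = 28.

Discriminant check: Δ ∝ 4a³ + 27b² = 4·5³ + 27·19² = 4·125 + 27·361 ≡ 12 (mod 23). Nonzero ⇒ E is nonsingular.
For each x ∈ F_23, compute rhs = x³ + 5·x + 19 mod 23, then count y ∈ F_23 with y² ≡ rhs.
  x = 0: rhs = 19, matching y values: none (0 points).
  x = 1: rhs = 2, matching y values: 5, 18 (2 points).
  x = 2: rhs = 14, matching y values: none (0 points).
  x = 3: rhs = 15, matching y values: none (0 points).
  x = 4: rhs = 11, matching y values: none (0 points).
  x = 5: rhs = 8, matching y values: 10, 13 (2 points).
  x = 6: rhs = 12, matching y values: 9, 14 (2 points).
  x = 7: rhs = 6, matching y values: 11, 12 (2 points).
  x = 8: rhs = 19, matching y values: none (0 points).
  x = 9: rhs = 11, matching y values: none (0 points).
  x = 10: rhs = 11, matching y values: none (0 points).
  x = 11: rhs = 2, matching y values: 5, 18 (2 points).
  x = 12: rhs = 13, matching y values: 6, 17 (2 points).
  x = 13: rhs = 4, matching y values: 2, 21 (2 points).
  x = 14: rhs = 4, matching y values: 2, 21 (2 points).
  x = 15: rhs = 19, matching y values: none (0 points).
  x = 16: rhs = 9, matching y values: 3, 20 (2 points).
  x = 17: rhs = 3, matching y values: 7, 16 (2 points).
  x = 18: rhs = 7, matching y values: none (0 points).
  x = 19: rhs = 4, matching y values: 2, 21 (2 points).
  x = 20: rhs = 0, matching y values: 0 (1 points).
  x = 21: rhs = 1, matching y values: 1, 22 (2 points).
  x = 22: rhs = 13, matching y values: 6, 17 (2 points).
Total affine count: 27.
Full point count |E(F_23)| = 27 + 1 = 28.
Hasse bound: |28 − (23+1)| = |4| = 4 ≤ 2√23 ≈ 9.5917 ✓.


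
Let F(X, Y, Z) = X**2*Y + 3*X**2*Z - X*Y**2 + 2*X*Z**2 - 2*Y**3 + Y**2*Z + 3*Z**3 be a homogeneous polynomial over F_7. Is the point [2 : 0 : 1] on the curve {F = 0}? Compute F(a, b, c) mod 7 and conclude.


F(2,0,1) ≡ 5 (mod 7); P is NOT on the curve.

Evaluate F(2, 0, 1) term-by-term (mod 7).
  X**2*Y ↦ 1·4·0·1 = 0
  3*X**2*Z ↦ 3·4·1·1 = 12
  -X*Y**2 ↦ -1·2·0·1 = 0
  2*X*Z**2 ↦ 2·2·1·1 = 4
  -2*Y**3 ↦ -2·1·0·1 = 0
  Y**2*Z ↦ 1·1·0·1 = 0
  3*Z**3 ↦ 3·1·1·1 = 3
Sum: F(2, 0, 1) = (0) + (12) + (0) + (4) + (0) + (0) + (3) = 19.
Reducing mod 7: 19 ≡ 5 (mod 7).
Since F(a, b, c) ≡ 5 ≠ 0 (mod 7), P does NOT lie on the curve.


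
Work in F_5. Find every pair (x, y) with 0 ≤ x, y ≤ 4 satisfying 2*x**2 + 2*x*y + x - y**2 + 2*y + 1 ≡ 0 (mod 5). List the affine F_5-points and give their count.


Affine F_5-points: {(2, 3)}; count = 1.

For each of the 25 pairs (x, y) ∈ F_5², evaluate f(x, y) mod 5. Record the zeros.
  x = 0: [0↦1, 1↦2, 2↦1, 3↦3, 4↦3]  zeros at y ∈ ∅
  x = 1: [0↦4, 1↦2, 2↦3, 3↦2, 4↦4]  zeros at y ∈ ∅
  x = 2: [0↦1, 1↦1, 2↦4, 3↦0, 4↦4]  zeros at y ∈ {3}
  x = 3: [0↦2, 1↦4, 2↦4, 3↦2, 4↦3]  zeros at y ∈ ∅
  x = 4: [0↦2, 1↦1, 2↦3, 3↦3, 4↦1]  zeros at y ∈ ∅
Collecting zeros: affine points = {(2, 3)}.
Total count |C(F_5)_aff| = 1.


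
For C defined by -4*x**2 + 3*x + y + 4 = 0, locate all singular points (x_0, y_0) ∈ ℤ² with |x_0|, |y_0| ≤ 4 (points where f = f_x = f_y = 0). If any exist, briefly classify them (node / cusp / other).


No singular points in the scanned grid; C is smooth there.

Compute partial derivatives:
  f_x = 3 - 8*x.
  f_y = 1.
f_y = 1 is a nonzero constant, so f_y never vanishes: no point (x, y) can satisfy f = f_x = f_y = 0. In particular no (x, y) ∈ {−4, ..., 4}² is singular; the curve is smooth.


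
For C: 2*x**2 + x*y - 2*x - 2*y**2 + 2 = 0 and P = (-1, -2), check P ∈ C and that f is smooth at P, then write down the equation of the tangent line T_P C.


Tangent line at P: -8*x + 7*y + 6 = 0.

Step 1: f(-1, -2) = 0, so P lies on C.
Step 2: partial derivatives
  f_x(x, y) = 4*x + y - 2, f_y(x, y) = x - 4*y.
  f_x(P) = -8, f_y(P) = 7 (gradient nonzero, so P is smooth).
Step 3: tangent line at P: -8·(x − -1) + 7·(y − -2) = 0.
Expanding: -8*x + 7*y + 6 = 0.


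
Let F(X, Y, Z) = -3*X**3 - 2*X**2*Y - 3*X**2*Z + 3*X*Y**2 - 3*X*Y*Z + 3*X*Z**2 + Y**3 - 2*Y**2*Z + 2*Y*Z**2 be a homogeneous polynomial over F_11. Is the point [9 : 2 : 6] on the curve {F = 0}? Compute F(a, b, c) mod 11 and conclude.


F(9,2,6) ≡ 4 (mod 11); P is NOT on the curve.

Evaluate F(9, 2, 6) term-by-term (mod 11).
  -3*X**3 ↦ -3·729·1·1 = -2187
  -2*X**2*Y ↦ -2·81·2·1 = -324
  -3*X**2*Z ↦ -3·81·1·6 = -1458
  3*X*Y**2 ↦ 3·9·4·1 = 108
  -3*X*Y*Z ↦ -3·9·2·6 = -324
  3*X*Z**2 ↦ 3·9·1·36 = 972
  Y**3 ↦ 1·1·8·1 = 8
  -2*Y**2*Z ↦ -2·1·4·6 = -48
  2*Y*Z**2 ↦ 2·1·2·36 = 144
Sum: F(9, 2, 6) = (-2187) + (-324) + (-1458) + (108) + (-324) + (972) + (8) + (-48) + (144) = -3109.
Reducing mod 11: -3109 ≡ 4 (mod 11).
Since F(a, b, c) ≡ 4 ≠ 0 (mod 11), P does NOT lie on the curve.


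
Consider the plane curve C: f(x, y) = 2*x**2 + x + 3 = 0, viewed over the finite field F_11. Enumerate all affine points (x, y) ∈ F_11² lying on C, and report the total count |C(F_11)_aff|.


Affine F_11-points: ∅; count = 0.

For each of the 121 pairs (x, y) ∈ F_11², evaluate f(x, y) mod 11. Record the zeros.
  x = 0: [0↦3, 1↦3, 2↦3, 3↦3, 4↦3, 5↦3, 6↦3, 7↦3, 8↦3, 9↦3, 10↦3]  zeros at y ∈ ∅
  x = 1: [0↦6, 1↦6, 2↦6, 3↦6, 4↦6, 5↦6, 6↦6, 7↦6, 8↦6, 9↦6, 10↦6]  zeros at y ∈ ∅
  x = 2: [0↦2, 1↦2, 2↦2, 3↦2, 4↦2, 5↦2, 6↦2, 7↦2, 8↦2, 9↦2, 10↦2]  zeros at y ∈ ∅
  x = 3: [0↦2, 1↦2, 2↦2, 3↦2, 4↦2, 5↦2, 6↦2, 7↦2, 8↦2, 9↦2, 10↦2]  zeros at y ∈ ∅
  x = 4: [0↦6, 1↦6, 2↦6, 3↦6, 4↦6, 5↦6, 6↦6, 7↦6, 8↦6, 9↦6, 10↦6]  zeros at y ∈ ∅
  x = 5: [0↦3, 1↦3, 2↦3, 3↦3, 4↦3, 5↦3, 6↦3, 7↦3, 8↦3, 9↦3, 10↦3]  zeros at y ∈ ∅
  x = 6: [0↦4, 1↦4, 2↦4, 3↦4, 4↦4, 5↦4, 6↦4, 7↦4, 8↦4, 9↦4, 10↦4]  zeros at y ∈ ∅
  x = 7: [0↦9, 1↦9, 2↦9, 3↦9, 4↦9, 5↦9, 6↦9, 7↦9, 8↦9, 9↦9, 10↦9]  zeros at y ∈ ∅
  x = 8: [0↦7, 1↦7, 2↦7, 3↦7, 4↦7, 5↦7, 6↦7, 7↦7, 8↦7, 9↦7, 10↦7]  zeros at y ∈ ∅
  x = 9: [0↦9, 1↦9, 2↦9, 3↦9, 4↦9, 5↦9, 6↦9, 7↦9, 8↦9, 9↦9, 10↦9]  zeros at y ∈ ∅
  x = 10: [0↦4, 1↦4, 2↦4, 3↦4, 4↦4, 5↦4, 6↦4, 7↦4, 8↦4, 9↦4, 10↦4]  zeros at y ∈ ∅
Collecting zeros: affine points = ∅.
Total count |C(F_11)_aff| = 0.


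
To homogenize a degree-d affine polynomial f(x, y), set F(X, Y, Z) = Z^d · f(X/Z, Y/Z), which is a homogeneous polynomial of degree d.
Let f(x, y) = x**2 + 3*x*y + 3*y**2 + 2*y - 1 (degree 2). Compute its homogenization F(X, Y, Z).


F(X, Y, Z) = X**2 + 3*X*Y + 3*Y**2 + 2*Y*Z - Z**2

deg(f) = 2.
Substitute x = X/Z, y = Y/Z into f, then multiply by Z^2.
  monomial 1·x^2·y^0 ↦ 1·X^2·Y^0·Z^0.
  monomial 3·x^1·y^1 ↦ 3·X^1·Y^1·Z^0.
  monomial 3·x^0·y^2 ↦ 3·X^0·Y^2·Z^0.
  monomial 2·x^0·y^1 ↦ 2·X^0·Y^1·Z^1.
  monomial -1·x^0·y^0 ↦ -1·X^0·Y^0·Z^2.
Collecting: F(X, Y, Z) = X**2 + 3*X*Y + 3*Y**2 + 2*Y*Z - Z**2.


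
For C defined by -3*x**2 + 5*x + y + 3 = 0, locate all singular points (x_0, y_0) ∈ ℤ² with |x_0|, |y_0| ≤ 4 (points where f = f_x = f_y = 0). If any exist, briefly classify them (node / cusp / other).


No singular points in the scanned grid; C is smooth there.

Compute partial derivatives:
  f_x = 5 - 6*x.
  f_y = 1.
f_y = 1 is a nonzero constant, so f_y never vanishes: no point (x, y) can satisfy f = f_x = f_y = 0. In particular no (x, y) ∈ {−4, ..., 4}² is singular; the curve is smooth.


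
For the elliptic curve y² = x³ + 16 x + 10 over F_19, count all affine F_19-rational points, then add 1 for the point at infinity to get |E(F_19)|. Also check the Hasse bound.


Affine points = {(3, 3), (3, 16), (4, 9), (4, 10), (5, 5), (5, 14), (7, 3), (7, 16), (8, 2), (8, 17), (9, 3), (9, 16), (10, 7), (10, 12), (11, 4), (11, 15), (12, 7), (12, 12), (16, 7), (16, 12)}; affine count = 20; |E(F_19)| = 21.

Discriminant check: Δ ∝ 4a³ + 27b² = 4·16³ + 27·10² = 4·4096 + 27·100 ≡ 8 (mod 19). Nonzero ⇒ E is nonsingular.
For each x ∈ F_19, compute rhs = x³ + 16·x + 10 mod 19, then count y ∈ F_19 with y² ≡ rhs.
  x = 0: rhs = 10, matching y values: none (0 points).
  x = 1: rhs = 8, matching y values: none (0 points).
  x = 2: rhs = 12, matching y values: none (0 points).
  x = 3: rhs = 9, matching y values: 3, 16 (2 points).
  x = 4: rhs = 5, matching y values: 9, 10 (2 points).
  x = 5: rhs = 6, matching y values: 5, 14 (2 points).
  x = 6: rhs = 18, matching y values: none (0 points).
  x = 7: rhs = 9, matching y values: 3, 16 (2 points).
  x = 8: rhs = 4, matching y values: 2, 17 (2 points).
  x = 9: rhs = 9, matching y values: 3, 16 (2 points).
  x = 10: rhs = 11, matching y values: 7, 12 (2 points).
  x = 11: rhs = 16, matching y values: 4, 15 (2 points).
  x = 12: rhs = 11, matching y values: 7, 12 (2 points).
  x = 13: rhs = 2, matching y values: none (0 points).
  x = 14: rhs = 14, matching y values: none (0 points).
  x = 15: rhs = 15, matching y values: none (0 points).
  x = 16: rhs = 11, matching y values: 7, 12 (2 points).
  x = 17: rhs = 8, matching y values: none (0 points).
  x = 18: rhs = 12, matching y values: none (0 points).
Total affine count: 20.
Full point count |E(F_19)| = 20 + 1 = 21.
Hasse bound: |21 − (19+1)| = |1| = 1 ≤ 2√19 ≈ 8.7178 ✓.


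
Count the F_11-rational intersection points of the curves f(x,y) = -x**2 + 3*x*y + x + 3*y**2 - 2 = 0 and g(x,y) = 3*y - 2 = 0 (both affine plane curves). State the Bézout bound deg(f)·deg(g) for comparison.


Common zeros: ∅; count = 0; Bézout bound = 2.

deg(f) = 2, deg(g) = 1, so Bézout bound = 2.
Scan x ∈ F_11. For each x, list the y ∈ F_11 with f(x, y) ≡ 0 and those with g(x, y) ≡ 0 (mod 11); the common zeros in that column are the intersection.
  x = 0: f ≡ 0 at y ∈ ∅; g ≡ 0 at y ∈ {8}; common: ∅.
  x = 1: f ≡ 0 at y ∈ {5}; g ≡ 0 at y ∈ {8}; common: ∅.
  x = 2: f ≡ 0 at y ∈ ∅; g ≡ 0 at y ∈ {8}; common: ∅.
  x = 3: f ≡ 0 at y ∈ {2, 6}; g ≡ 0 at y ∈ {8}; common: ∅.
  x = 4: f ≡ 0 at y ∈ {2, 5}; g ≡ 0 at y ∈ {8}; common: ∅.
  x = 5: f ≡ 0 at y ∈ {0, 6}; g ≡ 0 at y ∈ {8}; common: ∅.
  x = 6: f ≡ 0 at y ∈ {1, 4}; g ≡ 0 at y ∈ {8}; common: ∅.
  x = 7: f ≡ 0 at y ∈ {0, 4}; g ≡ 0 at y ∈ {8}; common: ∅.
  x = 8: f ≡ 0 at y ∈ ∅; g ≡ 0 at y ∈ {8}; common: ∅.
  x = 9: f ≡ 0 at y ∈ {1}; g ≡ 0 at y ∈ {8}; common: ∅.
  x = 10: f ≡ 0 at y ∈ ∅; g ≡ 0 at y ∈ {8}; common: ∅.
Collecting: common zeros = ∅, so the count is 0.
Comparison with the Bézout bound: 0 ≤ 2 = deg(f)·deg(g), as expected for curves with no common component (the affine F_11-count falls short of the bound because intersections may lie at infinity, over extension fields, or carry multiplicity).


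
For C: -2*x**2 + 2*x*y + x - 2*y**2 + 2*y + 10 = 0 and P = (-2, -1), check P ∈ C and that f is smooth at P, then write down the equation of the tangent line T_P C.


Tangent line at P: 7*x + 2*y + 16 = 0.

Step 1: f(-2, -1) = 0, so P lies on C.
Step 2: partial derivatives
  f_x(x, y) = -4*x + 2*y + 1, f_y(x, y) = 2*x - 4*y + 2.
  f_x(P) = 7, f_y(P) = 2 (gradient nonzero, so P is smooth).
Step 3: tangent line at P: 7·(x − -2) + 2·(y − -1) = 0.
Expanding: 7*x + 2*y + 16 = 0.


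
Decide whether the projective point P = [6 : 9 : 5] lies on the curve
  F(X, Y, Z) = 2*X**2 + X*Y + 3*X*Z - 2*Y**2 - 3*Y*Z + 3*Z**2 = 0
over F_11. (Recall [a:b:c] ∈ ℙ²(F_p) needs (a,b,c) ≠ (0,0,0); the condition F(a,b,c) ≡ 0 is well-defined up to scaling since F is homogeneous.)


F(6,9,5) ≡ 5 (mod 11); P is NOT on the curve.

Evaluate F(6, 9, 5) term-by-term (mod 11).
  2*X**2 ↦ 2·36·1·1 = 72
  X*Y ↦ 1·6·9·1 = 54
  3*X*Z ↦ 3·6·1·5 = 90
  -2*Y**2 ↦ -2·1·81·1 = -162
  -3*Y*Z ↦ -3·1·9·5 = -135
  3*Z**2 ↦ 3·1·1·25 = 75
Sum: F(6, 9, 5) = (72) + (54) + (90) + (-162) + (-135) + (75) = -6.
Reducing mod 11: -6 ≡ 5 (mod 11).
Since F(a, b, c) ≡ 5 ≠ 0 (mod 11), P does NOT lie on the curve.


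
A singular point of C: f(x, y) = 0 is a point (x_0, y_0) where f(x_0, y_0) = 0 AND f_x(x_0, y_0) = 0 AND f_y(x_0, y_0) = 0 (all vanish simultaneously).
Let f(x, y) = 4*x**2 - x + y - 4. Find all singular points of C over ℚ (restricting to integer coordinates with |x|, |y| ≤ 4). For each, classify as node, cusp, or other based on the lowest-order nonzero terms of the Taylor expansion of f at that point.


No singular points in the scanned grid; C is smooth there.

Compute partial derivatives:
  f_x = 8*x - 1.
  f_y = 1.
f_y = 1 is a nonzero constant, so f_y never vanishes: no point (x, y) can satisfy f = f_x = f_y = 0. In particular no (x, y) ∈ {−4, ..., 4}² is singular; the curve is smooth.


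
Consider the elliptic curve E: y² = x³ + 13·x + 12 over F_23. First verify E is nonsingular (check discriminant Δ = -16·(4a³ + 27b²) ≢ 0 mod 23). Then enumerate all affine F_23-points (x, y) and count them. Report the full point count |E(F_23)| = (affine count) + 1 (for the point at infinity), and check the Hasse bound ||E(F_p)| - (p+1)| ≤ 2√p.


Affine points = {(0, 9), (0, 14), (1, 7), (1, 16), (2, 0), (3, 3), (3, 20), (4, 6), (4, 17), (5, 8), (5, 15), (7, 3), (7, 20), (13, 3), (13, 20), (18, 11), (18, 12), (21, 1), (21, 22)}; affine count = 19; |E(F_23)| = 20.

Discriminant check: Δ ∝ 4a³ + 27b² = 4·13³ + 27·12² = 4·2197 + 27·144 ≡ 3 (mod 23). Nonzero ⇒ E is nonsingular.
For each x ∈ F_23, compute rhs = x³ + 13·x + 12 mod 23, then count y ∈ F_23 with y² ≡ rhs.
  x = 0: rhs = 12, matching y values: 9, 14 (2 points).
  x = 1: rhs = 3, matching y values: 7, 16 (2 points).
  x = 2: rhs = 0, matching y values: 0 (1 points).
  x = 3: rhs = 9, matching y values: 3, 20 (2 points).
  x = 4: rhs = 13, matching y values: 6, 17 (2 points).
  x = 5: rhs = 18, matching y values: 8, 15 (2 points).
  x = 6: rhs = 7, matching y values: none (0 points).
  x = 7: rhs = 9, matching y values: 3, 20 (2 points).
  x = 8: rhs = 7, matching y values: none (0 points).
  x = 9: rhs = 7, matching y values: none (0 points).
  x = 10: rhs = 15, matching y values: none (0 points).
  x = 11: rhs = 14, matching y values: none (0 points).
  x = 12: rhs = 10, matching y values: none (0 points).
  x = 13: rhs = 9, matching y values: 3, 20 (2 points).
  x = 14: rhs = 17, matching y values: none (0 points).
  x = 15: rhs = 17, matching y values: none (0 points).
  x = 16: rhs = 15, matching y values: none (0 points).
  x = 17: rhs = 17, matching y values: none (0 points).
  x = 18: rhs = 6, matching y values: 11, 12 (2 points).
  x = 19: rhs = 11, matching y values: none (0 points).
  x = 20: rhs = 15, matching y values: none (0 points).
  x = 21: rhs = 1, matching y values: 1, 22 (2 points).
  x = 22: rhs = 21, matching y values: none (0 points).
Total affine count: 19.
Full point count |E(F_23)| = 19 + 1 = 20.
Hasse bound: |20 − (23+1)| = |-4| = 4 ≤ 2√23 ≈ 9.5917 ✓.


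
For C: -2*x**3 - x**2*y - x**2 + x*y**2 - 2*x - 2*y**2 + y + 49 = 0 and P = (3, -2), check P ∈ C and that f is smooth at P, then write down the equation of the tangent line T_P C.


Tangent line at P: -46*x - 12*y + 114 = 0.

Step 1: f(3, -2) = 0, so P lies on C.
Step 2: partial derivatives
  f_x(x, y) = -6*x**2 - 2*x*y - 2*x + y**2 - 2, f_y(x, y) = -x**2 + 2*x*y - 4*y + 1.
  f_x(P) = -46, f_y(P) = -12 (gradient nonzero, so P is smooth).
Step 3: tangent line at P: -46·(x − 3) + -12·(y − -2) = 0.
Expanding: -46*x - 12*y + 114 = 0.


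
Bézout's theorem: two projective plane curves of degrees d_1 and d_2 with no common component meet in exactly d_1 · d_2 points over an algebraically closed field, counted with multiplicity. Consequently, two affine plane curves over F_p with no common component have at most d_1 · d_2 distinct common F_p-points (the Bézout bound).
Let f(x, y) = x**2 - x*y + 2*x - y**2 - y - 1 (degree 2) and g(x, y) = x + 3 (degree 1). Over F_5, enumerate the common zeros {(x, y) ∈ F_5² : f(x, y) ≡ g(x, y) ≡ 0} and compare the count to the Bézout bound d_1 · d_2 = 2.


Common zeros: ∅; count = 0; Bézout bound = 2.

deg(f) = 2, deg(g) = 1, so Bézout bound = 2.
Scan x ∈ F_5. For each x, list the y ∈ F_5 with f(x, y) ≡ 0 and those with g(x, y) ≡ 0 (mod 5); the common zeros in that column are the intersection.
  x = 0: f ≡ 0 at y ∈ ∅; g ≡ 0 at y ∈ ∅; common: ∅.
  x = 1: f ≡ 0 at y ∈ ∅; g ≡ 0 at y ∈ ∅; common: ∅.
  x = 2: f ≡ 0 at y ∈ ∅; g ≡ 0 at y ∈ {0, 1, 2, 3, 4}; common: ∅.
  x = 3: f ≡ 0 at y ∈ ∅; g ≡ 0 at y ∈ ∅; common: ∅.
  x = 4: f ≡ 0 at y ∈ ∅; g ≡ 0 at y ∈ ∅; common: ∅.
Collecting: common zeros = ∅, so the count is 0.
Comparison with the Bézout bound: 0 ≤ 2 = deg(f)·deg(g), as expected for curves with no common component (the affine F_5-count falls short of the bound because intersections may lie at infinity, over extension fields, or carry multiplicity).


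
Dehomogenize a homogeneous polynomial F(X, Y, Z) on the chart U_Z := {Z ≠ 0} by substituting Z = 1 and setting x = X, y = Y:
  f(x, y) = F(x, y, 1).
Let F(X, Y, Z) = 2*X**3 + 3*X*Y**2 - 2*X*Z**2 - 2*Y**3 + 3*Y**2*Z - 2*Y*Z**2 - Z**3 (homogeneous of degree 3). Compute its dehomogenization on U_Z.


f(x, y) = 2*x**3 + 3*x*y**2 - 2*x - 2*y**3 + 3*y**2 - 2*y - 1

On U_Z we set Z = 1. Each monomial c·X^i·Y^j·Z^k in F becomes c·x^i·y^j·1^k = c·x^i·y^j.
Substituting Z = 1: F(X, Y, 1) = 2*x**3 + 3*x*y**2 - 2*x - 2*y**3 + 3*y**2 - 2*y - 1.
Note: deg(f) ≤ deg(F) = 3; strict inequality happens when F is divisible by Z (lost terms).


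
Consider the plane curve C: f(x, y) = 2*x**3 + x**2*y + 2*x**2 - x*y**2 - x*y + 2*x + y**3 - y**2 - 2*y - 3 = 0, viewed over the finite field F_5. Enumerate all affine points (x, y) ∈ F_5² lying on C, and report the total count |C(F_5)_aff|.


Affine F_5-points: {(0, 1), (1, 1), (2, 0), (2, 3), (3, 0), (3, 2), (4, 0)}; count = 7.

For each of the 25 pairs (x, y) ∈ F_5², evaluate f(x, y) mod 5. Record the zeros.
  x = 0: [0↦2, 1↦0, 2↦2, 3↦4, 4↦2]  zeros at y ∈ {1}
  x = 1: [0↦3, 1↦0, 2↦4, 3↦1, 4↦2]  zeros at y ∈ {1}
  x = 2: [0↦0, 1↦3, 2↦1, 3↦0, 4↦1]  zeros at y ∈ {0, 3}
  x = 3: [0↦0, 1↦1, 2↦0, 3↦3, 4↦1]  zeros at y ∈ {0, 2}
  x = 4: [0↦0, 1↦1, 2↦3, 3↦2, 4↦4]  zeros at y ∈ {0}
Collecting zeros: affine points = {(0, 1), (1, 1), (2, 0), (2, 3), (3, 0), (3, 2), (4, 0)}.
Total count |C(F_5)_aff| = 7.


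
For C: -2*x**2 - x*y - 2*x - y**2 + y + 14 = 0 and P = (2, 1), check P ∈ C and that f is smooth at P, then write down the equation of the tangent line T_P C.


Tangent line at P: -11*x - 3*y + 25 = 0.

Step 1: f(2, 1) = 0, so P lies on C.
Step 2: partial derivatives
  f_x(x, y) = -4*x - y - 2, f_y(x, y) = -x - 2*y + 1.
  f_x(P) = -11, f_y(P) = -3 (gradient nonzero, so P is smooth).
Step 3: tangent line at P: -11·(x − 2) + -3·(y − 1) = 0.
Expanding: -11*x - 3*y + 25 = 0.


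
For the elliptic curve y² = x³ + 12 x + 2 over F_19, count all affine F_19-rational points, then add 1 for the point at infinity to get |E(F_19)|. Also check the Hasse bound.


Affine points = {(4, 0), (5, 4), (5, 15), (6, 9), (6, 10), (7, 7), (7, 12), (10, 1), (10, 18), (14, 8), (14, 11), (15, 2), (15, 17)}; affine count = 13; |E(F_19)| = 14.

Discriminant check: Δ ∝ 4a³ + 27b² = 4·12³ + 27·2² = 4·1728 + 27·4 ≡ 9 (mod 19). Nonzero ⇒ E is nonsingular.
For each x ∈ F_19, compute rhs = x³ + 12·x + 2 mod 19, then count y ∈ F_19 with y² ≡ rhs.
  x = 0: rhs = 2, matching y values: none (0 points).
  x = 1: rhs = 15, matching y values: none (0 points).
  x = 2: rhs = 15, matching y values: none (0 points).
  x = 3: rhs = 8, matching y values: none (0 points).
  x = 4: rhs = 0, matching y values: 0 (1 points).
  x = 5: rhs = 16, matching y values: 4, 15 (2 points).
  x = 6: rhs = 5, matching y values: 9, 10 (2 points).
  x = 7: rhs = 11, matching y values: 7, 12 (2 points).
  x = 8: rhs = 2, matching y values: none (0 points).
  x = 9: rhs = 3, matching y values: none (0 points).
  x = 10: rhs = 1, matching y values: 1, 18 (2 points).
  x = 11: rhs = 2, matching y values: none (0 points).
  x = 12: rhs = 12, matching y values: none (0 points).
  x = 13: rhs = 18, matching y values: none (0 points).
  x = 14: rhs = 7, matching y values: 8, 11 (2 points).
  x = 15: rhs = 4, matching y values: 2, 17 (2 points).
  x = 16: rhs = 15, matching y values: none (0 points).
  x = 17: rhs = 8, matching y values: none (0 points).
  x = 18: rhs = 8, matching y values: none (0 points).
Total affine count: 13.
Full point count |E(F_19)| = 13 + 1 = 14.
Hasse bound: |14 − (19+1)| = |-6| = 6 ≤ 2√19 ≈ 8.7178 ✓.


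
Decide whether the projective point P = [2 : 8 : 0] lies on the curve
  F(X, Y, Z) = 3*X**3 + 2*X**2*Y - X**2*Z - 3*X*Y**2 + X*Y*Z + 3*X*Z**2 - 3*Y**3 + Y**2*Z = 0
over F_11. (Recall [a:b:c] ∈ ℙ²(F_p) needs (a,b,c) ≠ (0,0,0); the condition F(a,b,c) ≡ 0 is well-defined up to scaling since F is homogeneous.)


F(2,8,0) ≡ 5 (mod 11); P is NOT on the curve.

Evaluate F(2, 8, 0) term-by-term (mod 11).
  3*X**3 ↦ 3·8·1·1 = 24
  2*X**2*Y ↦ 2·4·8·1 = 64
  -X**2*Z ↦ -1·4·1·0 = 0
  -3*X*Y**2 ↦ -3·2·64·1 = -384
  X*Y*Z ↦ 1·2·8·0 = 0
  3*X*Z**2 ↦ 3·2·1·0 = 0
  -3*Y**3 ↦ -3·1·512·1 = -1536
  Y**2*Z ↦ 1·1·64·0 = 0
Sum: F(2, 8, 0) = (24) + (64) + (0) + (-384) + (0) + (0) + (-1536) + (0) = -1832.
Reducing mod 11: -1832 ≡ 5 (mod 11).
Since F(a, b, c) ≡ 5 ≠ 0 (mod 11), P does NOT lie on the curve.


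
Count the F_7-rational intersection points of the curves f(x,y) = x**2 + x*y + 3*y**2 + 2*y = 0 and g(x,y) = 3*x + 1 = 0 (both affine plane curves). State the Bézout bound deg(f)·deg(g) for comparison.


Common zeros: ∅; count = 0; Bézout bound = 2.

deg(f) = 2, deg(g) = 1, so Bézout bound = 2.
Scan x ∈ F_7. For each x, list the y ∈ F_7 with f(x, y) ≡ 0 and those with g(x, y) ≡ 0 (mod 7); the common zeros in that column are the intersection.
  x = 0: f ≡ 0 at y ∈ {0, 4}; g ≡ 0 at y ∈ ∅; common: ∅.
  x = 1: f ≡ 0 at y ∈ {1, 5}; g ≡ 0 at y ∈ ∅; common: ∅.
  x = 2: f ≡ 0 at y ∈ ∅; g ≡ 0 at y ∈ {0, 1, 2, 3, 4, 5, 6}; common: ∅.
  x = 3: f ≡ 0 at y ∈ {4, 6}; g ≡ 0 at y ∈ ∅; common: ∅.
  x = 4: f ≡ 0 at y ∈ ∅; g ≡ 0 at y ∈ ∅; common: ∅.
  x = 5: f ≡ 0 at y ∈ {1, 6}; g ≡ 0 at y ∈ ∅; common: ∅.
  x = 6: f ≡ 0 at y ∈ ∅; g ≡ 0 at y ∈ ∅; common: ∅.
Collecting: common zeros = ∅, so the count is 0.
Comparison with the Bézout bound: 0 ≤ 2 = deg(f)·deg(g), as expected for curves with no common component (the affine F_7-count falls short of the bound because intersections may lie at infinity, over extension fields, or carry multiplicity).


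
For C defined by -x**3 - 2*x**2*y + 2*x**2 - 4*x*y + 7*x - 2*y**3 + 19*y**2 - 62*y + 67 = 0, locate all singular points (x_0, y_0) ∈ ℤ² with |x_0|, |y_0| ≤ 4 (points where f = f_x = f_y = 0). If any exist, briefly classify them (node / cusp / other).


Singular points: {(-1, 3)}; classification: node.

Compute partial derivatives:
  f_x = -3*x**2 - 4*x*y + 4*x - 4*y + 7.
  f_y = -2*x**2 - 4*x - 6*y**2 + 38*y - 62.
Scan x_0 ∈ {−4, ..., 4}. For each x_0, f_y(x_0, y) is a polynomial in y; find its integer roots y ∈ {−4, ..., 4}, then test f_x and f at those candidates.
  x = -4: f_y(-4, y) = -6*y**2 + 38*y - 78; no integer root y with |y| ≤ 4.
  x = -3: f_y(-3, y) = -6*y**2 + 38*y - 68; no integer root y with |y| ≤ 4.
  x = -2: f_y(-2, y) = -6*y**2 + 38*y - 62; no integer root y with |y| ≤ 4.
  x = -1: f_y(-1, y) = -6*y**2 + 38*y - 60; vanishes at y ∈ {3}. (-1, 3): f_x = 0, f = 0 — SINGULAR.
  x = 0: f_y(0, y) = -6*y**2 + 38*y - 62; no integer root y with |y| ≤ 4.
  x = 1: f_y(1, y) = -6*y**2 + 38*y - 68; no integer root y with |y| ≤ 4.
  x = 2: f_y(2, y) = -6*y**2 + 38*y - 78; no integer root y with |y| ≤ 4.
  x = 3: f_y(3, y) = -6*y**2 + 38*y - 92; no integer root y with |y| ≤ 4.
  x = 4: f_y(4, y) = -6*y**2 + 38*y - 110; no integer root y with |y| ≤ 4.
Only singular point on the grid: (-1, 3).
Classify: substitute x = -1 + u, y = 3 + v and expand: f = -u**3 - 2*u**2*v - u**2 - 2*v**3 + v**2.
No constant or linear terms (consistent with a singular point). Quadratic part: -u**2 + v**2. Cubic part: -u**3 - 2*u**2*v - 2*v**3.
The quadratic part v**2 - u**2 = (v − u)(v + u) splits into two distinct linear factors, so there are two distinct tangent lines y − 3 = ±(x − -1) — this is a node (ordinary double point).
Classification: node.
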